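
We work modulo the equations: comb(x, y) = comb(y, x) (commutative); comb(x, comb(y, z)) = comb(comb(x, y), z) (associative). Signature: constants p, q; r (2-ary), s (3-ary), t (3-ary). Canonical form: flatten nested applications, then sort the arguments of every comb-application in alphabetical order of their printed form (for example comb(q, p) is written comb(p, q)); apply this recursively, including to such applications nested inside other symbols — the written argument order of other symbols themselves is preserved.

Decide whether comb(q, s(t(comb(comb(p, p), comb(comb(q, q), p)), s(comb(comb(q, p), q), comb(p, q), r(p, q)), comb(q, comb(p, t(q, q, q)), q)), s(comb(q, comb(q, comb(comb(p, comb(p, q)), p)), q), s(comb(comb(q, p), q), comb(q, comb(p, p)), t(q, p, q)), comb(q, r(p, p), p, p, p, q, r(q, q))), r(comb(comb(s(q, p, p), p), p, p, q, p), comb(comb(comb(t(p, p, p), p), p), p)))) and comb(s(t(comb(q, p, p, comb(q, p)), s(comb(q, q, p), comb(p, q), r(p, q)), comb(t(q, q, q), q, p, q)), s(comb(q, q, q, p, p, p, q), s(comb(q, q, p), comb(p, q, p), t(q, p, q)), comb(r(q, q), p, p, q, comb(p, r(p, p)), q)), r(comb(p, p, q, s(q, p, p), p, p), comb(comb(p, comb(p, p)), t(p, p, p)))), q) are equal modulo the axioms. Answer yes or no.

Left:  comb(q, s(t(comb(comb(p, p), comb(comb(q, q), p)), s(comb(comb(q, p), q), comb(p, q), r(p, q)), comb(q, comb(p, t(q, q, q)), q)), s(comb(q, comb(q, comb(comb(p, comb(p, q)), p)), q), s(comb(comb(q, p), q), comb(q, comb(p, p)), t(q, p, q)), comb(q, r(p, p), p, p, p, q, r(q, q))), r(comb(comb(s(q, p, p), p), p, p, q, p), comb(comb(comb(t(p, p, p), p), p), p))))
  Canonicalize subterm:  s(t(comb(comb(p, p), comb(comb(q, q), p)), s(comb(comb(q, p), q), comb(p, q), r(p, q)), comb(q, comb(p, t(q, q, q)), q)), s(comb(q, comb(q, comb(comb(p, comb(p, q)), p)), q), s(comb(comb(q, p), q), comb(q, comb(p, p)), t(q, p, q)), comb(q, r(p, p), p, p, p, q, r(q, q))), r(comb(comb(s(q, p, p), p), p, p, q, p), comb(comb(comb(t(p, p, p), p), p), p)))  →  s(t(comb(p, p, p, q, q), s(comb(p, q, q), comb(p, q), r(p, q)), comb(p, q, q, t(q, q, q))), s(comb(p, p, p, q, q, q, q), s(comb(p, q, q), comb(p, p, q), t(q, p, q)), comb(p, p, p, q, q, r(p, p), r(q, q))), r(comb(p, p, p, p, q, s(q, p, p)), comb(p, p, p, t(p, p, p))))
  Order the arguments:  comb(q, s(t(comb(p, p, p, q, q), s(comb(p, q, q), comb(p, q), r(p, q)), comb(p, q, q, t(q, q, q))), s(comb(p, p, p, q, q, q, q), s(comb(p, q, q), comb(p, p, q), t(q, p, q)), comb(p, p, p, q, q, r(p, p), r(q, q))), r(comb(p, p, p, p, q, s(q, p, p)), comb(p, p, p, t(p, p, p)))))
Right:  comb(s(t(comb(q, p, p, comb(q, p)), s(comb(q, q, p), comb(p, q), r(p, q)), comb(t(q, q, q), q, p, q)), s(comb(q, q, q, p, p, p, q), s(comb(q, q, p), comb(p, q, p), t(q, p, q)), comb(r(q, q), p, p, q, comb(p, r(p, p)), q)), r(comb(p, p, q, s(q, p, p), p, p), comb(comb(p, comb(p, p)), t(p, p, p)))), q)
  Simplify inside:  s(t(comb(q, p, p, comb(q, p)), s(comb(q, q, p), comb(p, q), r(p, q)), comb(t(q, q, q), q, p, q)), s(comb(q, q, q, p, p, p, q), s(comb(q, q, p), comb(p, q, p), t(q, p, q)), comb(r(q, q), p, p, q, comb(p, r(p, p)), q)), r(comb(p, p, q, s(q, p, p), p, p), comb(comb(p, comb(p, p)), t(p, p, p))))  →  s(t(comb(p, p, p, q, q), s(comb(p, q, q), comb(p, q), r(p, q)), comb(p, q, q, t(q, q, q))), s(comb(p, p, p, q, q, q, q), s(comb(p, q, q), comb(p, p, q), t(q, p, q)), comb(p, p, p, q, q, r(p, p), r(q, q))), r(comb(p, p, p, p, q, s(q, p, p)), comb(p, p, p, t(p, p, p))))
  Sort arguments:  comb(q, s(t(comb(p, p, p, q, q), s(comb(p, q, q), comb(p, q), r(p, q)), comb(p, q, q, t(q, q, q))), s(comb(p, p, p, q, q, q, q), s(comb(p, q, q), comb(p, p, q), t(q, p, q)), comb(p, p, p, q, q, r(p, p), r(q, q))), r(comb(p, p, p, p, q, s(q, p, p)), comb(p, p, p, t(p, p, p)))))

Answer: yes — both canonical forms are comb(q, s(t(comb(p, p, p, q, q), s(comb(p, q, q), comb(p, q), r(p, q)), comb(p, q, q, t(q, q, q))), s(comb(p, p, p, q, q, q, q), s(comb(p, q, q), comb(p, p, q), t(q, p, q)), comb(p, p, p, q, q, r(p, p), r(q, q))), r(comb(p, p, p, p, q, s(q, p, p)), comb(p, p, p, t(p, p, p)))))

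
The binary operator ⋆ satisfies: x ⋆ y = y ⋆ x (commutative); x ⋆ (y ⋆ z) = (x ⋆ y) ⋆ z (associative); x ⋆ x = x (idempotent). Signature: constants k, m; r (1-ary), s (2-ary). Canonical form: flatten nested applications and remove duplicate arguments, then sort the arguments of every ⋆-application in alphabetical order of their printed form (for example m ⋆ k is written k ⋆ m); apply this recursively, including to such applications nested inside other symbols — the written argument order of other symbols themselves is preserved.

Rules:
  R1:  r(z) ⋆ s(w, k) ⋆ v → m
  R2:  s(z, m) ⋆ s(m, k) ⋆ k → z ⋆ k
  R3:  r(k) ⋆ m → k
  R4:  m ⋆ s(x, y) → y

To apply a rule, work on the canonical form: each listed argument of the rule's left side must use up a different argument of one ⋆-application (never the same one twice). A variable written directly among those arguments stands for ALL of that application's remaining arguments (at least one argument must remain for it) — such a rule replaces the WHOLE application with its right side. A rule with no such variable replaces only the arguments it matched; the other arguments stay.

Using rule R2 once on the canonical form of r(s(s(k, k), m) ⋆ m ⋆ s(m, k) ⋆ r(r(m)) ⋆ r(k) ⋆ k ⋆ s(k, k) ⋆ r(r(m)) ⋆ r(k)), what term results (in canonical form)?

Answer: r(k ⋆ m ⋆ r(k) ⋆ r(r(m)) ⋆ s(k, k))

Derivation:
Canonical form:  r(k ⋆ m ⋆ r(k) ⋆ r(r(m)) ⋆ s(k, k) ⋆ s(m, k) ⋆ s(s(k, k), m))
Match R2:  consume k, s(m, k), s(s(k, k), m);  z := s(k, k)
Giving:  r(k ⋆ m ⋆ r(k) ⋆ r(r(m)) ⋆ s(k, k))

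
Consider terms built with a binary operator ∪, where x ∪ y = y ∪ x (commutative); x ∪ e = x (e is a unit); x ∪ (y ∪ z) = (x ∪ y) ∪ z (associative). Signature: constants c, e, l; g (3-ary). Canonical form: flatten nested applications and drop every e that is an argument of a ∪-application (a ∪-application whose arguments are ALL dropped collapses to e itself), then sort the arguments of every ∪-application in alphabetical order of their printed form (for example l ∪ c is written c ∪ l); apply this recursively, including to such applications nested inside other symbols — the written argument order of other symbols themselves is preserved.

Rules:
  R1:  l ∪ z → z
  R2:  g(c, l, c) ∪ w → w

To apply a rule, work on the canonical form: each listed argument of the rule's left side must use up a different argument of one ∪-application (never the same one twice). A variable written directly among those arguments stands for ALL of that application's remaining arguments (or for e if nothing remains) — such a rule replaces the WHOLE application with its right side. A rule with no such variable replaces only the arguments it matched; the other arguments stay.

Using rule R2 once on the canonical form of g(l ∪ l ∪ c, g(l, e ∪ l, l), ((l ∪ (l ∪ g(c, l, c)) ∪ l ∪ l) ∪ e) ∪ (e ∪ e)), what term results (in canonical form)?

Answer: g(c ∪ l ∪ l, g(l, l, l), l ∪ l ∪ l ∪ l)

Derivation:
Canonical form:  g(c ∪ l ∪ l, g(l, l, l), g(c, l, c) ∪ l ∪ l ∪ l ∪ l)
Match R2:  consume g(c, l, c);  w := l ∪ l ∪ l ∪ l
Every leftover argument binds to the variable; the entire application is replaced.
Giving:  g(c ∪ l ∪ l, g(l, l, l), l ∪ l ∪ l ∪ l)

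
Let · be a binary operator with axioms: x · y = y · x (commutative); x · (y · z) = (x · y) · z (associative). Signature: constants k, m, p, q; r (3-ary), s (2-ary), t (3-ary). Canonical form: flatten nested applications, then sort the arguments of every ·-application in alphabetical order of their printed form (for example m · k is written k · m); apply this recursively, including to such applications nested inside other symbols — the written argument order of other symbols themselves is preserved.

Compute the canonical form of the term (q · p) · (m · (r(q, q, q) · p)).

Answer: m · p · p · q · r(q, q, q)

Derivation:
Flatten:  q · p · m · r(q, q, q) · p
Sort arguments:  m · p · p · q · r(q, q, q)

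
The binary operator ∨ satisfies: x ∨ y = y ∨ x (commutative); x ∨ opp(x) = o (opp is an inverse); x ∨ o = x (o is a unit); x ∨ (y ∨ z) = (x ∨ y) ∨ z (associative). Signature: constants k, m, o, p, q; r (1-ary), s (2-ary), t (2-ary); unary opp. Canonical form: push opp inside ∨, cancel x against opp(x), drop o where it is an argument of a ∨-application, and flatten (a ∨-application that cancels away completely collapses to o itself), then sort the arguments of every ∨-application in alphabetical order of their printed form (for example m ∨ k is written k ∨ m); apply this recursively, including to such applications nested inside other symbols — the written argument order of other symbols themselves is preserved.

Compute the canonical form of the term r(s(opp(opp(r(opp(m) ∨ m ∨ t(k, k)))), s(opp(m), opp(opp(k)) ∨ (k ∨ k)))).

Answer: r(s(r(t(k, k)), s(opp(m), k ∨ k ∨ k)))

Derivation:
Focus inside:  opp(opp(k)) ∨ (k ∨ k)
Push opp inside:  distribute opp over ∨ and collapse double opp
Collect terms:  k ∨ k ∨ k
Reassemble:  r(s(r(t(k, k)), s(opp(m), k ∨ k ∨ k)))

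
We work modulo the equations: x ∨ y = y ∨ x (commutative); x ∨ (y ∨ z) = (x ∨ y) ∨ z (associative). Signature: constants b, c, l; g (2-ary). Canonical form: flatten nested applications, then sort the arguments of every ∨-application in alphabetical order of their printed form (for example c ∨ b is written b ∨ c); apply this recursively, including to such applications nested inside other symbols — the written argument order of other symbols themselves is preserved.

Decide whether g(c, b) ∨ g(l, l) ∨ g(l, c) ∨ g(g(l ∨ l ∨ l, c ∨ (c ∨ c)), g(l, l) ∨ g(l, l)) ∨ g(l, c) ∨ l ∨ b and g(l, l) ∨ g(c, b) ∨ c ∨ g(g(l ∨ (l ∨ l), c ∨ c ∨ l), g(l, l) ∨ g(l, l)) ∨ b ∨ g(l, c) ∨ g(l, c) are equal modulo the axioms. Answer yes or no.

Left:  g(c, b) ∨ g(l, l) ∨ g(l, c) ∨ g(g(l ∨ l ∨ l, c ∨ (c ∨ c)), g(l, l) ∨ g(l, l)) ∨ g(l, c) ∨ l ∨ b
  Inside:  g(g(l ∨ l ∨ l, c ∨ (c ∨ c)), g(l, l) ∨ g(l, l))  →  g(g(l ∨ l ∨ l, c ∨ c ∨ c), g(l, l) ∨ g(l, l))
  Sort arguments:  b ∨ g(c, b) ∨ g(g(l ∨ l ∨ l, c ∨ c ∨ c), g(l, l) ∨ g(l, l)) ∨ g(l, c) ∨ g(l, c) ∨ g(l, l) ∨ l
Right:  g(l, l) ∨ g(c, b) ∨ c ∨ g(g(l ∨ (l ∨ l), c ∨ c ∨ l), g(l, l) ∨ g(l, l)) ∨ b ∨ g(l, c) ∨ g(l, c)
  Simplify inside:  g(g(l ∨ (l ∨ l), c ∨ c ∨ l), g(l, l) ∨ g(l, l))  →  g(g(l ∨ l ∨ l, c ∨ c ∨ l), g(l, l) ∨ g(l, l))
  Sort arguments:  b ∨ c ∨ g(c, b) ∨ g(g(l ∨ l ∨ l, c ∨ c ∨ l), g(l, l) ∨ g(l, l)) ∨ g(l, c) ∨ g(l, c) ∨ g(l, l)

Answer: no — b ∨ g(c, b) ∨ g(g(l ∨ l ∨ l, c ∨ c ∨ c), g(l, l) ∨ g(l, l)) ∨ g(l, c) ∨ g(l, c) ∨ g(l, l) ∨ l vs b ∨ c ∨ g(c, b) ∨ g(g(l ∨ l ∨ l, c ∨ c ∨ l), g(l, l) ∨ g(l, l)) ∨ g(l, c) ∨ g(l, c) ∨ g(l, l)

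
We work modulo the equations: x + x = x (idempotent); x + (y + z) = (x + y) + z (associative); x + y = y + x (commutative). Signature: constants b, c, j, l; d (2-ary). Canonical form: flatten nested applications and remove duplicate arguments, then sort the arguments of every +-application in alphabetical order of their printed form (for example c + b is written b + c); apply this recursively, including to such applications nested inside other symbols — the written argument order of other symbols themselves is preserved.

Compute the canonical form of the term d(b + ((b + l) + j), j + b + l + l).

Answer: d(b + j + l, b + j + l)

Derivation:
Descend into:  b + ((b + l) + j)
Flatten:  b + b + l + j
Drop duplicates:  drop duplicate b
Order the arguments:  b + j + l
Reassemble:  d(b + j + l, b + j + l)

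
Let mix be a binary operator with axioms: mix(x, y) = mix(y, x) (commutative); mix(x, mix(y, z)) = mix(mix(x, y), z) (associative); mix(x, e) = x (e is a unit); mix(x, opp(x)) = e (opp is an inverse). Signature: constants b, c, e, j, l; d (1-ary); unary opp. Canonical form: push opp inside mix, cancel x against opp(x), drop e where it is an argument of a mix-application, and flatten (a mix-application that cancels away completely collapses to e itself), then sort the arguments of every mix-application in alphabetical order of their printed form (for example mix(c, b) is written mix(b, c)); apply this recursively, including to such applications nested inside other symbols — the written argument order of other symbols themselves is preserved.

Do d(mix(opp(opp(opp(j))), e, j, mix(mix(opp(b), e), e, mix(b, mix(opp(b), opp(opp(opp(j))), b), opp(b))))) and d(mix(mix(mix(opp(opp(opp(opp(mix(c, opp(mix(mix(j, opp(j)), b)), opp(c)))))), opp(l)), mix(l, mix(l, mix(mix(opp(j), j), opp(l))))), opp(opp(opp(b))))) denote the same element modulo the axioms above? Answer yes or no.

Left:  d(mix(opp(opp(opp(j))), e, j, mix(mix(opp(b), e), e, mix(b, mix(opp(b), opp(opp(opp(j))), b), opp(b)))))
  Work inside:  mix(opp(opp(opp(j))), e, j, mix(mix(opp(b), e), e, mix(b, mix(opp(b), opp(opp(opp(j))), b), opp(b))))
  Push opp inside:  distribute opp over mix and collapse double opp
  Collect:  mix(opp(j), opp(b))
  Order the arguments:  mix(opp(b), opp(j))
  Rebuild:  d(mix(opp(b), opp(j)))
Right:  d(mix(mix(mix(opp(opp(opp(opp(mix(c, opp(mix(mix(j, opp(j)), b)), opp(c)))))), opp(l)), mix(l, mix(l, mix(mix(opp(j), j), opp(l))))), opp(opp(opp(b)))))
  Descend into:  mix(mix(mix(opp(opp(opp(opp(mix(c, opp(mix(mix(j, opp(j)), b)), opp(c)))))), opp(l)), mix(l, mix(l, mix(mix(opp(j), j), opp(l))))), opp(opp(opp(b))))
  Push opp inside:  distribute opp over mix and collapse double opp
  Inverses cancel:  c cancels; j cancels; l cancels
  Combine occurrences:  mix(opp(b), opp(b))
  Rebuild:  d(mix(opp(b), opp(b)))

Answer: no — d(mix(opp(b), opp(j))) vs d(mix(opp(b), opp(b)))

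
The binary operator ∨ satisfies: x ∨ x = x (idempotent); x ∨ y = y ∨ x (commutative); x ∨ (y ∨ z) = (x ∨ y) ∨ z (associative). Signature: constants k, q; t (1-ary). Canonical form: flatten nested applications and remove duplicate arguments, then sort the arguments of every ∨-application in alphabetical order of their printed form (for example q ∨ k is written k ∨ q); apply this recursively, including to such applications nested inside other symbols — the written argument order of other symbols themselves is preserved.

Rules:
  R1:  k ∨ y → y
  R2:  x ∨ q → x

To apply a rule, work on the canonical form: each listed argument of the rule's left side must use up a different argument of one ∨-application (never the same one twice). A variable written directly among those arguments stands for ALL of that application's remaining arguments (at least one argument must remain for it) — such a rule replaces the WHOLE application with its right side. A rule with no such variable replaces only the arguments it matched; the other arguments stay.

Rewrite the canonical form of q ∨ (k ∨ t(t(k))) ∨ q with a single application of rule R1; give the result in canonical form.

Canonical form:  k ∨ q ∨ t(t(k))
Match R1:  consume k;  y := q ∨ t(t(k))
The extension variable absorbs all remaining arguments, so the whole application is rewritten.
Giving:  q ∨ t(t(k))

Answer: q ∨ t(t(k))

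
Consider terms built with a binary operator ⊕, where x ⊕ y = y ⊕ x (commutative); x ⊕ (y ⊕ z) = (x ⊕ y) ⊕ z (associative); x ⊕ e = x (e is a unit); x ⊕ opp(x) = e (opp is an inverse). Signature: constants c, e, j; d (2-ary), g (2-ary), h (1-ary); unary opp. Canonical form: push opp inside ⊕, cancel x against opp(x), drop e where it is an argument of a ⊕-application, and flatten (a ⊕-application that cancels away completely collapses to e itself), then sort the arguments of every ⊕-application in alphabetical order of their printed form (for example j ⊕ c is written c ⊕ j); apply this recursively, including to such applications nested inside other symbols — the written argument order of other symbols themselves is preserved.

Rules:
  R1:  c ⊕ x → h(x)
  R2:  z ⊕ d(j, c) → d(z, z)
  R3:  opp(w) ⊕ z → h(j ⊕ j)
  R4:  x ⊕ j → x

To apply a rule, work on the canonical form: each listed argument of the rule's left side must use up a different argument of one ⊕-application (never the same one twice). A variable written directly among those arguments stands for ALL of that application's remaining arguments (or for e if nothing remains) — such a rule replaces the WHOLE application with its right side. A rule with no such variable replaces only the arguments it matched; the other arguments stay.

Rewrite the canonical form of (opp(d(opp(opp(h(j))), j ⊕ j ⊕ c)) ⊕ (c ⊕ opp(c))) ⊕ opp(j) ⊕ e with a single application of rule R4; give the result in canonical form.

Answer: opp(d(h(j), c ⊕ j)) ⊕ opp(j)

Derivation:
Canonical form:  opp(d(h(j), c ⊕ j ⊕ j)) ⊕ opp(j)
R4 matches:  uses j;  x := c ⊕ j
The variable takes the whole remainder — replace the entire application.
New term:  opp(d(h(j), c ⊕ j)) ⊕ opp(j)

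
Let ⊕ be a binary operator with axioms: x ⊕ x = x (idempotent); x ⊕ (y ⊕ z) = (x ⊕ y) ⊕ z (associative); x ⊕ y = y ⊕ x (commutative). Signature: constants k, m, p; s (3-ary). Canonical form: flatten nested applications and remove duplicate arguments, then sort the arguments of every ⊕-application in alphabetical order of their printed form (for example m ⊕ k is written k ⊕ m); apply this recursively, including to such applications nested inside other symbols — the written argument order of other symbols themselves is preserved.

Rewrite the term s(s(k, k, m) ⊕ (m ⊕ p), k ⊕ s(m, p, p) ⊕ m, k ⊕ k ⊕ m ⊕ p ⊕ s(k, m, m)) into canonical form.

Descend into:  k ⊕ k ⊕ m ⊕ p ⊕ s(k, m, m)
Deduplicate:  drop duplicate k
Sort:  k ⊕ m ⊕ p ⊕ s(k, m, m)
Reassemble:  s(m ⊕ p ⊕ s(k, k, m), k ⊕ m ⊕ s(m, p, p), k ⊕ m ⊕ p ⊕ s(k, m, m))

Answer: s(m ⊕ p ⊕ s(k, k, m), k ⊕ m ⊕ s(m, p, p), k ⊕ m ⊕ p ⊕ s(k, m, m))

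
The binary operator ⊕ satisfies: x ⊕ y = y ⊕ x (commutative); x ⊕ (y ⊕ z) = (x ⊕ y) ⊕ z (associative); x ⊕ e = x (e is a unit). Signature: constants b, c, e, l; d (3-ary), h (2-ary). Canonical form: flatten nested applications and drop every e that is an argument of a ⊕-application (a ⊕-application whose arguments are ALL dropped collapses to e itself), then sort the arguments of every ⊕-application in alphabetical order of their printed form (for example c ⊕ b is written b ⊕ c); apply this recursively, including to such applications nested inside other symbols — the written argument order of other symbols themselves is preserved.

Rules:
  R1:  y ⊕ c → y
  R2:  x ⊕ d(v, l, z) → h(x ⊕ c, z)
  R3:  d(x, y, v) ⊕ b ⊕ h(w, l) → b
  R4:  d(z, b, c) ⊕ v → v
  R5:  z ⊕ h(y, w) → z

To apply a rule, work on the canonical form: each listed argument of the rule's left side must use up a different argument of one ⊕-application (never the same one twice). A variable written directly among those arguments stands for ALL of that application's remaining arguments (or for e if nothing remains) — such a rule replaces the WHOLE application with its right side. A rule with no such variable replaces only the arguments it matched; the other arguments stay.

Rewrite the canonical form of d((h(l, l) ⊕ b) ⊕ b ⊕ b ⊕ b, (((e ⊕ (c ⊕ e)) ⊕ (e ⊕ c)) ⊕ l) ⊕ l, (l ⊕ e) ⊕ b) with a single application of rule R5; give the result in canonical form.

Canonical form:  d(b ⊕ b ⊕ b ⊕ b ⊕ h(l, l), c ⊕ c ⊕ l ⊕ l, b ⊕ l)
R5 matches:  uses h(l, l);  w := l, y := l, z := b ⊕ b ⊕ b ⊕ b
The extension variable absorbs all remaining arguments, so the whole application is rewritten.
New term:  d(b ⊕ b ⊕ b ⊕ b, c ⊕ c ⊕ l ⊕ l, b ⊕ l)

Answer: d(b ⊕ b ⊕ b ⊕ b, c ⊕ c ⊕ l ⊕ l, b ⊕ l)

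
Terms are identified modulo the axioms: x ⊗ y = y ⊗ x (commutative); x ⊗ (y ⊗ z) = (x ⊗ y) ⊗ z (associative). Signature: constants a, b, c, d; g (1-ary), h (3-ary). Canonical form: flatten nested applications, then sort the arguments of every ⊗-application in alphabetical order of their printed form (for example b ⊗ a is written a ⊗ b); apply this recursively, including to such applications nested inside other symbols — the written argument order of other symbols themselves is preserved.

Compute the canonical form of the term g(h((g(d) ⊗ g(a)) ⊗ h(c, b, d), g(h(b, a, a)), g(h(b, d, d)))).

Answer: g(h(g(a) ⊗ g(d) ⊗ h(c, b, d), g(h(b, a, a)), g(h(b, d, d))))

Derivation:
Descend into:  (g(d) ⊗ g(a)) ⊗ h(c, b, d)
Flatten:  g(d) ⊗ g(a) ⊗ h(c, b, d)
Sort arguments:  g(a) ⊗ g(d) ⊗ h(c, b, d)
Reassemble:  g(h(g(a) ⊗ g(d) ⊗ h(c, b, d), g(h(b, a, a)), g(h(b, d, d))))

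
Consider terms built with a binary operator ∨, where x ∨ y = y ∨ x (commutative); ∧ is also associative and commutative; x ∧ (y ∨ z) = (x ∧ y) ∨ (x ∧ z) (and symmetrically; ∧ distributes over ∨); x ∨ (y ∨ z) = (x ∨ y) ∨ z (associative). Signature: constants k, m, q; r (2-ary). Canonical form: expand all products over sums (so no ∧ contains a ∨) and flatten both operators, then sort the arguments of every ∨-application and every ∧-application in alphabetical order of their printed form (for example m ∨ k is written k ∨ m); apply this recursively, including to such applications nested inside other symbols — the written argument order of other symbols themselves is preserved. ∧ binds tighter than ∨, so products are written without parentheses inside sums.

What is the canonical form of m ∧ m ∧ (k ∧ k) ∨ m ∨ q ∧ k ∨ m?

Flatten:  k ∧ k ∧ m ∧ m ∨ m ∨ k ∧ q ∨ m
Order the arguments:  k ∧ k ∧ m ∧ m ∨ k ∧ q ∨ m ∨ m

Answer: k ∧ k ∧ m ∧ m ∨ k ∧ q ∨ m ∨ m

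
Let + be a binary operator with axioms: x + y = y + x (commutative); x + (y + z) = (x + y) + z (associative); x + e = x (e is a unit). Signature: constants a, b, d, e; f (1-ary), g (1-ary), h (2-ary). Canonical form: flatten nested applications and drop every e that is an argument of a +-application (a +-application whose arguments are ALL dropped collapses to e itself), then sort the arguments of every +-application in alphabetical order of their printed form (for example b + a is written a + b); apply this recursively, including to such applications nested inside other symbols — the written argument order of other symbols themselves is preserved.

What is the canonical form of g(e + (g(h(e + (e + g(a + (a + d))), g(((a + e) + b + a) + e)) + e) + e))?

Answer: g(g(h(g(a + a + d), g(a + a + b))))

Derivation:
Focus inside:  e + (g(h(e + (e + g(a + (a + d))), g(((a + e) + b + a) + e)) + e) + e)
Un-nest:  e + g(h(e + (e + g(a + (a + d))), g(((a + e) + b + a) + e)) + e) + e
Canonicalize subterm:  g(h(e + (e + g(a + (a + d))), g(((a + e) + b + a) + e)) + e)  →  g(h(g(a + a + d), g(a + a + b)))
Units out:  drop e (×2)
Sort:  g(h(g(a + a + d), g(a + a + b)))
Reassemble:  g(g(h(g(a + a + d), g(a + a + b))))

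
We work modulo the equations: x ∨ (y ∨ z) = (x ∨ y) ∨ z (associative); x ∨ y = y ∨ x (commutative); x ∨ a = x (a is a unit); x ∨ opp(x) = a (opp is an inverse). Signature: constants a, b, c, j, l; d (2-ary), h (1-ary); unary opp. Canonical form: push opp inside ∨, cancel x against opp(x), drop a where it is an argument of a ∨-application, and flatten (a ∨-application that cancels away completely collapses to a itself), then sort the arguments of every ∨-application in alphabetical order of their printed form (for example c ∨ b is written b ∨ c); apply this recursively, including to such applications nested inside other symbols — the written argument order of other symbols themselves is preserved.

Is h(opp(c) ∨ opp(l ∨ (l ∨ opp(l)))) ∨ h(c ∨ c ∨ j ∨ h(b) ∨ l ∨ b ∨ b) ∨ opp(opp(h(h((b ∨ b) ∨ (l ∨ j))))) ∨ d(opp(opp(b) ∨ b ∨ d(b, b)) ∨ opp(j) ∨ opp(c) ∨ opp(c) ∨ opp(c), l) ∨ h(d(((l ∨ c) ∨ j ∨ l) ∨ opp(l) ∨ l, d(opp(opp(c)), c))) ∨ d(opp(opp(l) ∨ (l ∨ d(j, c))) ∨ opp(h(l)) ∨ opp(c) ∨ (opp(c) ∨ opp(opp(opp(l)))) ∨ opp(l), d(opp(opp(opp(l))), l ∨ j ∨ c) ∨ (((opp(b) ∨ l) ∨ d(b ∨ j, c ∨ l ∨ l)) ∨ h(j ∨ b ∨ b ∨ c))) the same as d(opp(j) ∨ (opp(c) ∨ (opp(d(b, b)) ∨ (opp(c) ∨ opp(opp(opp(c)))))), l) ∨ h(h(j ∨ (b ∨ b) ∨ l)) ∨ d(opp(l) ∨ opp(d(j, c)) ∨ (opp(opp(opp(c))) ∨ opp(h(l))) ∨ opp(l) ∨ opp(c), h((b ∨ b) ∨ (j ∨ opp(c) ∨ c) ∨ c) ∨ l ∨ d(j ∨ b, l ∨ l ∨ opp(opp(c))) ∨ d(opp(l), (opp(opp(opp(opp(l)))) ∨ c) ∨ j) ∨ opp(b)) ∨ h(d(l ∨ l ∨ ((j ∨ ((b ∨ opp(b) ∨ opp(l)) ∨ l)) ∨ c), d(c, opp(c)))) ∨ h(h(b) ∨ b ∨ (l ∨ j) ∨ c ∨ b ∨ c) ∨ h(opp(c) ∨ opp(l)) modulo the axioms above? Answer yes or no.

Left:  h(opp(c) ∨ opp(l ∨ (l ∨ opp(l)))) ∨ h(c ∨ c ∨ j ∨ h(b) ∨ l ∨ b ∨ b) ∨ opp(opp(h(h((b ∨ b) ∨ (l ∨ j))))) ∨ d(opp(opp(b) ∨ b ∨ d(b, b)) ∨ opp(j) ∨ opp(c) ∨ opp(c) ∨ opp(c), l) ∨ h(d(((l ∨ c) ∨ j ∨ l) ∨ opp(l) ∨ l, d(opp(opp(c)), c))) ∨ d(opp(opp(l) ∨ (l ∨ d(j, c))) ∨ opp(h(l)) ∨ opp(c) ∨ (opp(c) ∨ opp(opp(opp(l)))) ∨ opp(l), d(opp(opp(opp(l))), l ∨ j ∨ c) ∨ (((opp(b) ∨ l) ∨ d(b ∨ j, c ∨ l ∨ l)) ∨ h(j ∨ b ∨ b ∨ c)))
  Push opp inside:  distribute opp over ∨ and collapse double opp
  Collect:  h(opp(c) ∨ opp(l)) ∨ h(b ∨ b ∨ c ∨ c ∨ h(b) ∨ j ∨ l) ∨ h(h(b ∨ b ∨ j ∨ l)) ∨ d(opp(c) ∨ opp(c) ∨ opp(c) ∨ opp(d(b, b)) ∨ opp(j), l) ∨ h(d(c ∨ j ∨ l ∨ l, d(c, c))) ∨ d(opp(c) ∨ opp(c) ∨ opp(d(j, c)) ∨ opp(h(l)) ∨ opp(l) ∨ opp(l), d(b ∨ j, c ∨ l ∨ l) ∨ d(opp(l), c ∨ j ∨ l) ∨ h(b ∨ b ∨ c ∨ j) ∨ l ∨ opp(b))
  Order the arguments:  d(opp(c) ∨ opp(c) ∨ opp(c) ∨ opp(d(b, b)) ∨ opp(j), l) ∨ d(opp(c) ∨ opp(c) ∨ opp(d(j, c)) ∨ opp(h(l)) ∨ opp(l) ∨ opp(l), d(b ∨ j, c ∨ l ∨ l) ∨ d(opp(l), c ∨ j ∨ l) ∨ h(b ∨ b ∨ c ∨ j) ∨ l ∨ opp(b)) ∨ h(b ∨ b ∨ c ∨ c ∨ h(b) ∨ j ∨ l) ∨ h(d(c ∨ j ∨ l ∨ l, d(c, c))) ∨ h(h(b ∨ b ∨ j ∨ l)) ∨ h(opp(c) ∨ opp(l))
Right:  d(opp(j) ∨ (opp(c) ∨ (opp(d(b, b)) ∨ (opp(c) ∨ opp(opp(opp(c)))))), l) ∨ h(h(j ∨ (b ∨ b) ∨ l)) ∨ d(opp(l) ∨ opp(d(j, c)) ∨ (opp(opp(opp(c))) ∨ opp(h(l))) ∨ opp(l) ∨ opp(c), h((b ∨ b) ∨ (j ∨ opp(c) ∨ c) ∨ c) ∨ l ∨ d(j ∨ b, l ∨ l ∨ opp(opp(c))) ∨ d(opp(l), (opp(opp(opp(opp(l)))) ∨ c) ∨ j) ∨ opp(b)) ∨ h(d(l ∨ l ∨ ((j ∨ ((b ∨ opp(b) ∨ opp(l)) ∨ l)) ∨ c), d(c, opp(c)))) ∨ h(h(b) ∨ b ∨ (l ∨ j) ∨ c ∨ b ∨ c) ∨ h(opp(c) ∨ opp(l))
  Push opp inside:  distribute opp over ∨ and collapse double opp
  Combine occurrences:  d(opp(c) ∨ opp(c) ∨ opp(c) ∨ opp(d(b, b)) ∨ opp(j), l) ∨ h(h(b ∨ b ∨ j ∨ l)) ∨ d(opp(c) ∨ opp(c) ∨ opp(d(j, c)) ∨ opp(h(l)) ∨ opp(l) ∨ opp(l), d(b ∨ j, c ∨ l ∨ l) ∨ d(opp(l), c ∨ j ∨ l) ∨ h(b ∨ b ∨ c ∨ j) ∨ l ∨ opp(b)) ∨ h(d(c ∨ j ∨ l ∨ l, d(c, opp(c)))) ∨ h(b ∨ b ∨ c ∨ c ∨ h(b) ∨ j ∨ l) ∨ h(opp(c) ∨ opp(l))
  Sort:  d(opp(c) ∨ opp(c) ∨ opp(c) ∨ opp(d(b, b)) ∨ opp(j), l) ∨ d(opp(c) ∨ opp(c) ∨ opp(d(j, c)) ∨ opp(h(l)) ∨ opp(l) ∨ opp(l), d(b ∨ j, c ∨ l ∨ l) ∨ d(opp(l), c ∨ j ∨ l) ∨ h(b ∨ b ∨ c ∨ j) ∨ l ∨ opp(b)) ∨ h(b ∨ b ∨ c ∨ c ∨ h(b) ∨ j ∨ l) ∨ h(d(c ∨ j ∨ l ∨ l, d(c, opp(c)))) ∨ h(h(b ∨ b ∨ j ∨ l)) ∨ h(opp(c) ∨ opp(l))

Answer: no — d(opp(c) ∨ opp(c) ∨ opp(c) ∨ opp(d(b, b)) ∨ opp(j), l) ∨ d(opp(c) ∨ opp(c) ∨ opp(d(j, c)) ∨ opp(h(l)) ∨ opp(l) ∨ opp(l), d(b ∨ j, c ∨ l ∨ l) ∨ d(opp(l), c ∨ j ∨ l) ∨ h(b ∨ b ∨ c ∨ j) ∨ l ∨ opp(b)) ∨ h(b ∨ b ∨ c ∨ c ∨ h(b) ∨ j ∨ l) ∨ h(d(c ∨ j ∨ l ∨ l, d(c, c))) ∨ h(h(b ∨ b ∨ j ∨ l)) ∨ h(opp(c) ∨ opp(l)) vs d(opp(c) ∨ opp(c) ∨ opp(c) ∨ opp(d(b, b)) ∨ opp(j), l) ∨ d(opp(c) ∨ opp(c) ∨ opp(d(j, c)) ∨ opp(h(l)) ∨ opp(l) ∨ opp(l), d(b ∨ j, c ∨ l ∨ l) ∨ d(opp(l), c ∨ j ∨ l) ∨ h(b ∨ b ∨ c ∨ j) ∨ l ∨ opp(b)) ∨ h(b ∨ b ∨ c ∨ c ∨ h(b) ∨ j ∨ l) ∨ h(d(c ∨ j ∨ l ∨ l, d(c, opp(c)))) ∨ h(h(b ∨ b ∨ j ∨ l)) ∨ h(opp(c) ∨ opp(l))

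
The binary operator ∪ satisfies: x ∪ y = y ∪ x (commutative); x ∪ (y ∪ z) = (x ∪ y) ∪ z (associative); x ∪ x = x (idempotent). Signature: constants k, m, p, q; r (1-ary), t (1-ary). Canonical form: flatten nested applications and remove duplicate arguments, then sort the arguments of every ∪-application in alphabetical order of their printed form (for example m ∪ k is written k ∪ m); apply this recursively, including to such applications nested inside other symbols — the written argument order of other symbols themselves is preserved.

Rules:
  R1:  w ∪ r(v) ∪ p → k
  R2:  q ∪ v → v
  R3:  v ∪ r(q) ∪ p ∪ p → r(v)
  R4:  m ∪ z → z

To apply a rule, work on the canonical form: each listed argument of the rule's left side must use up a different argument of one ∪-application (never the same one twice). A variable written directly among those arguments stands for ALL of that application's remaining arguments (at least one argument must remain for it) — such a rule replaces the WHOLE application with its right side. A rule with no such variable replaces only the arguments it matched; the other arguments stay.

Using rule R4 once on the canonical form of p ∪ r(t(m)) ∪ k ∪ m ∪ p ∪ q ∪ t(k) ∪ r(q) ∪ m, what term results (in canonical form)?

Answer: k ∪ p ∪ q ∪ r(q) ∪ r(t(m)) ∪ t(k)

Derivation:
Canonical form:  k ∪ m ∪ p ∪ q ∪ r(q) ∪ r(t(m)) ∪ t(k)
Apply R4:  consuming m;  z := k ∪ p ∪ q ∪ r(q) ∪ r(t(m)) ∪ t(k)
The extension variable absorbs all remaining arguments, so the whole application is rewritten.
New term:  k ∪ p ∪ q ∪ r(q) ∪ r(t(m)) ∪ t(k)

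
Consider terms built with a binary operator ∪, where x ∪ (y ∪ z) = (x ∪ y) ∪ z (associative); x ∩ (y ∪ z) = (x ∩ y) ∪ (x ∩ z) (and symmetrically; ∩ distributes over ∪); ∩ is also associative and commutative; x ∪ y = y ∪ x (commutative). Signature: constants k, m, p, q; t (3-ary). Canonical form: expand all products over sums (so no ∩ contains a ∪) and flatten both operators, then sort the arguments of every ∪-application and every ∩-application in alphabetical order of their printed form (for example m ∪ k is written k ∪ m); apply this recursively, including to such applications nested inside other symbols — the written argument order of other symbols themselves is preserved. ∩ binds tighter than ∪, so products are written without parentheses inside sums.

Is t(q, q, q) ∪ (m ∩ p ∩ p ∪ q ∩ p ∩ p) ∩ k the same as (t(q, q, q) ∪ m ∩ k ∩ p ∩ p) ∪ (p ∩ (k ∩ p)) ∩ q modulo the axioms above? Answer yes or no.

Left:  t(q, q, q) ∪ (m ∩ p ∩ p ∪ q ∩ p ∩ p) ∩ k
  Expand:  t(q, q, q) ∪ k ∩ m ∩ p ∩ p ∪ k ∩ p ∩ p ∩ q
  Sort arguments:  k ∩ m ∩ p ∩ p ∪ k ∩ p ∩ p ∩ q ∪ t(q, q, q)
Right:  (t(q, q, q) ∪ m ∩ k ∩ p ∩ p) ∪ (p ∩ (k ∩ p)) ∩ q
  Merge nested applications:  t(q, q, q) ∪ k ∩ m ∩ p ∩ p ∪ k ∩ p ∩ p ∩ q
  Sort arguments:  k ∩ m ∩ p ∩ p ∪ k ∩ p ∩ p ∩ q ∪ t(q, q, q)

Answer: yes — both canonical forms are k ∩ m ∩ p ∩ p ∪ k ∩ p ∩ p ∩ q ∪ t(q, q, q)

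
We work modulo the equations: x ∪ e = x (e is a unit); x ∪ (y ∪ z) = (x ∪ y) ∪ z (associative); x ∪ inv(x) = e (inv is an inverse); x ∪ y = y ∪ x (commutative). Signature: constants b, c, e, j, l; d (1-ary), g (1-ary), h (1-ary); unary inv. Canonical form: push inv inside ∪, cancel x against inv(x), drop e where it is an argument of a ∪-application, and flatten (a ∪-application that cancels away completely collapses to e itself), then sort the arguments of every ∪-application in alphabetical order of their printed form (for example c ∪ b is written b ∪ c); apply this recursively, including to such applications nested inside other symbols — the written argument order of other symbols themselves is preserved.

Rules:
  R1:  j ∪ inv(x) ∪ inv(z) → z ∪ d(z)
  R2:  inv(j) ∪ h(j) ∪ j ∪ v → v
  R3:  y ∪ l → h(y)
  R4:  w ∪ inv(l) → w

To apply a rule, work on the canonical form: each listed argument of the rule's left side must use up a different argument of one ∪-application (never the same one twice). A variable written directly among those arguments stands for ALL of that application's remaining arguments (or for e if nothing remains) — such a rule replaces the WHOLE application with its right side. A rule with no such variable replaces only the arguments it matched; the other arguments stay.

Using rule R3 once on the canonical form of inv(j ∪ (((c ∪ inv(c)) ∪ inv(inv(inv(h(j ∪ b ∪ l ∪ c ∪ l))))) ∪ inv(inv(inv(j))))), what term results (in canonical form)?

Canonical form:  h(b ∪ c ∪ j ∪ l ∪ l)
Match R3:  consume l;  y := b ∪ c ∪ j ∪ l
Every leftover argument binds to the variable; the entire application is replaced.
Result:  h(h(b ∪ c ∪ j ∪ l))

Answer: h(h(b ∪ c ∪ j ∪ l))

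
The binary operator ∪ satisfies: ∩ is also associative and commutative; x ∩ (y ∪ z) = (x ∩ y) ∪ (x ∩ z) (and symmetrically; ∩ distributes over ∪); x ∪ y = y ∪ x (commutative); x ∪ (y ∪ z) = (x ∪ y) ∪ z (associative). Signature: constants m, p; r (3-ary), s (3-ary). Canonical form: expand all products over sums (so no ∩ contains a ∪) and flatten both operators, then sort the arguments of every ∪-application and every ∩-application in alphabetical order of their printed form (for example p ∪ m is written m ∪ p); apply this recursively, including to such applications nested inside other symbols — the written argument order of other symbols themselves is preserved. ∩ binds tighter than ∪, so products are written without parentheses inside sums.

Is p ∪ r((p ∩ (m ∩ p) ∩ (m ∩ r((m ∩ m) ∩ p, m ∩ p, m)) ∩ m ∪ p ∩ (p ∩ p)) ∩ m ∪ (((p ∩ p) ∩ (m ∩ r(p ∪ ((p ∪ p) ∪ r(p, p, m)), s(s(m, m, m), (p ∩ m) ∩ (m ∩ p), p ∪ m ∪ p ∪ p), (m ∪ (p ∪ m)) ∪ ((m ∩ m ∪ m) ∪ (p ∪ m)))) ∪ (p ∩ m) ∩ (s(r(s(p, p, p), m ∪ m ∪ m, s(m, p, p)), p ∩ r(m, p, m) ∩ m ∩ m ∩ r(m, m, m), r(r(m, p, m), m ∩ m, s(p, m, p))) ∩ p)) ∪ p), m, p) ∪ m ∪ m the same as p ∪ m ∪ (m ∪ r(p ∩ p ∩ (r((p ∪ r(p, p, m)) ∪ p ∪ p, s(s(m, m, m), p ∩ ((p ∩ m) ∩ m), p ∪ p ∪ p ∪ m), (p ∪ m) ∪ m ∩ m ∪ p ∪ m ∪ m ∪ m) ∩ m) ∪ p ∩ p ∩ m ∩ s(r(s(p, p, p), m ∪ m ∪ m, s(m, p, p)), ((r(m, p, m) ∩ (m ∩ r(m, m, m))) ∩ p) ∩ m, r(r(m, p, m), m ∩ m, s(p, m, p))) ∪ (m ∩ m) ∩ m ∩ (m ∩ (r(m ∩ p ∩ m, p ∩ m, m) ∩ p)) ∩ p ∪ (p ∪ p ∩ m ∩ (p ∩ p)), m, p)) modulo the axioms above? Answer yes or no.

Answer: yes — both canonical forms are m ∪ m ∪ p ∪ r(m ∩ m ∩ m ∩ m ∩ p ∩ p ∩ r(m ∩ m ∩ p, m ∩ p, m) ∪ m ∩ p ∩ p ∩ p ∪ m ∩ p ∩ p ∩ r(p ∪ p ∪ p ∪ r(p, p, m), s(s(m, m, m), m ∩ m ∩ p ∩ p, m ∪ p ∪ p ∪ p), m ∪ m ∪ m ∪ m ∪ m ∩ m ∪ p ∪ p) ∪ m ∩ p ∩ p ∩ s(r(s(p, p, p), m ∪ m ∪ m, s(m, p, p)), m ∩ m ∩ p ∩ r(m, m, m) ∩ r(m, p, m), r(r(m, p, m), m ∩ m, s(p, m, p))) ∪ p, m, p)

Derivation:
Left:  p ∪ r((p ∩ (m ∩ p) ∩ (m ∩ r((m ∩ m) ∩ p, m ∩ p, m)) ∩ m ∪ p ∩ (p ∩ p)) ∩ m ∪ (((p ∩ p) ∩ (m ∩ r(p ∪ ((p ∪ p) ∪ r(p, p, m)), s(s(m, m, m), (p ∩ m) ∩ (m ∩ p), p ∪ m ∪ p ∪ p), (m ∪ (p ∪ m)) ∪ ((m ∩ m ∪ m) ∪ (p ∪ m)))) ∪ (p ∩ m) ∩ (s(r(s(p, p, p), m ∪ m ∪ m, s(m, p, p)), p ∩ r(m, p, m) ∩ m ∩ m ∩ r(m, m, m), r(r(m, p, m), m ∩ m, s(p, m, p))) ∩ p)) ∪ p), m, p) ∪ m ∪ m
  Expand products over sums:  p ∪ r(m ∩ m ∩ m ∩ m ∩ p ∩ p ∩ r(m ∩ m ∩ p, m ∩ p, m) ∪ m ∩ p ∩ p ∩ p ∪ m ∩ p ∩ p ∩ r(p ∪ p ∪ p ∪ r(p, p, m), s(s(m, m, m), m ∩ m ∩ p ∩ p, m ∪ p ∪ p ∪ p), m ∪ m ∪ m ∪ m ∪ m ∩ m ∪ p ∪ p) ∪ m ∩ p ∩ p ∩ s(r(s(p, p, p), m ∪ m ∪ m, s(m, p, p)), m ∩ m ∩ p ∩ r(m, m, m) ∩ r(m, p, m), r(r(m, p, m), m ∩ m, s(p, m, p))) ∪ p, m, p) ∪ m ∪ m
  Sort:  m ∪ m ∪ p ∪ r(m ∩ m ∩ m ∩ m ∩ p ∩ p ∩ r(m ∩ m ∩ p, m ∩ p, m) ∪ m ∩ p ∩ p ∩ p ∪ m ∩ p ∩ p ∩ r(p ∪ p ∪ p ∪ r(p, p, m), s(s(m, m, m), m ∩ m ∩ p ∩ p, m ∪ p ∪ p ∪ p), m ∪ m ∪ m ∪ m ∪ m ∩ m ∪ p ∪ p) ∪ m ∩ p ∩ p ∩ s(r(s(p, p, p), m ∪ m ∪ m, s(m, p, p)), m ∩ m ∩ p ∩ r(m, m, m) ∩ r(m, p, m), r(r(m, p, m), m ∩ m, s(p, m, p))) ∪ p, m, p)
Right:  p ∪ m ∪ (m ∪ r(p ∩ p ∩ (r((p ∪ r(p, p, m)) ∪ p ∪ p, s(s(m, m, m), p ∩ ((p ∩ m) ∩ m), p ∪ p ∪ p ∪ m), (p ∪ m) ∪ m ∩ m ∪ p ∪ m ∪ m ∪ m) ∩ m) ∪ p ∩ p ∩ m ∩ s(r(s(p, p, p), m ∪ m ∪ m, s(m, p, p)), ((r(m, p, m) ∩ (m ∩ r(m, m, m))) ∩ p) ∩ m, r(r(m, p, m), m ∩ m, s(p, m, p))) ∪ (m ∩ m) ∩ m ∩ (m ∩ (r(m ∩ p ∩ m, p ∩ m, m) ∩ p)) ∩ p ∪ (p ∪ p ∩ m ∩ (p ∩ p)), m, p))
  Un-nest:  p ∪ m ∪ m ∪ r(m ∩ m ∩ m ∩ m ∩ p ∩ p ∩ r(m ∩ m ∩ p, m ∩ p, m) ∪ m ∩ p ∩ p ∩ p ∪ m ∩ p ∩ p ∩ r(p ∪ p ∪ p ∪ r(p, p, m), s(s(m, m, m), m ∩ m ∩ p ∩ p, m ∪ p ∪ p ∪ p), m ∪ m ∪ m ∪ m ∪ m ∩ m ∪ p ∪ p) ∪ m ∩ p ∩ p ∩ s(r(s(p, p, p), m ∪ m ∪ m, s(m, p, p)), m ∩ m ∩ p ∩ r(m, m, m) ∩ r(m, p, m), r(r(m, p, m), m ∩ m, s(p, m, p))) ∪ p, m, p)
  Sort arguments:  m ∪ m ∪ p ∪ r(m ∩ m ∩ m ∩ m ∩ p ∩ p ∩ r(m ∩ m ∩ p, m ∩ p, m) ∪ m ∩ p ∩ p ∩ p ∪ m ∩ p ∩ p ∩ r(p ∪ p ∪ p ∪ r(p, p, m), s(s(m, m, m), m ∩ m ∩ p ∩ p, m ∪ p ∪ p ∪ p), m ∪ m ∪ m ∪ m ∪ m ∩ m ∪ p ∪ p) ∪ m ∩ p ∩ p ∩ s(r(s(p, p, p), m ∪ m ∪ m, s(m, p, p)), m ∩ m ∩ p ∩ r(m, m, m) ∩ r(m, p, m), r(r(m, p, m), m ∩ m, s(p, m, p))) ∪ p, m, p)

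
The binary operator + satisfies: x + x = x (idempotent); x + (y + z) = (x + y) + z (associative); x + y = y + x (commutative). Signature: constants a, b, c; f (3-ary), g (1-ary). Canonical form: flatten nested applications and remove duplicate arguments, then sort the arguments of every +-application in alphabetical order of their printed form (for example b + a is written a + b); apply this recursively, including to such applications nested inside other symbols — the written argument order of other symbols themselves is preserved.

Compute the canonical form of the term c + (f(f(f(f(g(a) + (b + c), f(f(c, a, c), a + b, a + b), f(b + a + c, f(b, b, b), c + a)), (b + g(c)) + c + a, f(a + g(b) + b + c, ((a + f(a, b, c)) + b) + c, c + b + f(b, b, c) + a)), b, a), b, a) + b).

Un-nest:  c + f(f(f(f(g(a) + (b + c), f(f(c, a, c), a + b, a + b), f(b + a + c, f(b, b, b), c + a)), (b + g(c)) + c + a, f(a + g(b) + b + c, ((a + f(a, b, c)) + b) + c, c + b + f(b, b, c) + a)), b, a), b, a) + b
Simplify inside:  f(f(f(f(g(a) + (b + c), f(f(c, a, c), a + b, a + b), f(b + a + c, f(b, b, b), c + a)), (b + g(c)) + c + a, f(a + g(b) + b + c, ((a + f(a, b, c)) + b) + c, c + b + f(b, b, c) + a)), b, a), b, a)  →  f(f(f(f(b + c + g(a), f(f(c, a, c), a + b, a + b), f(a + b + c, f(b, b, b), a + c)), a + b + c + g(c), f(a + b + c + g(b), a + b + c + f(a, b, c), a + b + c + f(b, b, c))), b, a), b, a)
Sort:  b + c + f(f(f(f(b + c + g(a), f(f(c, a, c), a + b, a + b), f(a + b + c, f(b, b, b), a + c)), a + b + c + g(c), f(a + b + c + g(b), a + b + c + f(a, b, c), a + b + c + f(b, b, c))), b, a), b, a)

Answer: b + c + f(f(f(f(b + c + g(a), f(f(c, a, c), a + b, a + b), f(a + b + c, f(b, b, b), a + c)), a + b + c + g(c), f(a + b + c + g(b), a + b + c + f(a, b, c), a + b + c + f(b, b, c))), b, a), b, a)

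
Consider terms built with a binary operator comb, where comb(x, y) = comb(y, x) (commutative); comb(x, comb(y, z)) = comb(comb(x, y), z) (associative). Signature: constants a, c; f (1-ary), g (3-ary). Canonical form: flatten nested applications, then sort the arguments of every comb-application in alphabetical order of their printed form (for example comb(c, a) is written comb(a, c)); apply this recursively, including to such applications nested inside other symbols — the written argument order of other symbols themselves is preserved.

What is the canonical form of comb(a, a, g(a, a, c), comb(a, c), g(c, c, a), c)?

Answer: comb(a, a, a, c, c, g(a, a, c), g(c, c, a))

Derivation:
Merge nested applications:  comb(a, a, g(a, a, c), a, c, g(c, c, a), c)
Order the arguments:  comb(a, a, a, c, c, g(a, a, c), g(c, c, a))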